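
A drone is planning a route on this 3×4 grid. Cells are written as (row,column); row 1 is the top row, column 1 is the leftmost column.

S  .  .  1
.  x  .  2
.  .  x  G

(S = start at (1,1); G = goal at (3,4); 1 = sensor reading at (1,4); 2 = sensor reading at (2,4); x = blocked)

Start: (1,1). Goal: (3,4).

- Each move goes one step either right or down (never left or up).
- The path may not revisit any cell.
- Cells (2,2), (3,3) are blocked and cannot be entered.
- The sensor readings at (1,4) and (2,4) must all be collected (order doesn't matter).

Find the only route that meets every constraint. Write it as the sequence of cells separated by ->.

Moves only go right or down, so the column and row indices never decrease.
Route from (1,1): right 3 to (1,4), down 2 to (3,4) — 5 moves in all.
Check: all required cells visited.

(1,1) -> (1,2) -> (1,3) -> (1,4) -> (2,4) -> (3,4)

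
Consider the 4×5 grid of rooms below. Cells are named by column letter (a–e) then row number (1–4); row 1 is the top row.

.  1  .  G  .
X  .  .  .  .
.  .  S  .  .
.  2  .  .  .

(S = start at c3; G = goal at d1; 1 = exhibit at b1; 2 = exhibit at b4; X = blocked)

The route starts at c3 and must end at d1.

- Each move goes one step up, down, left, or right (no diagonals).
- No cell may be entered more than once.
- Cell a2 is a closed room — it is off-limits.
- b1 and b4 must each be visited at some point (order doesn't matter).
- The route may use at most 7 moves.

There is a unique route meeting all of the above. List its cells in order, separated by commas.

The budget equals the shortest possible length, so every move has to be on a shortest route through the required cells.
Route from c3: down 1 to c4, left 1 to b4, up 3 to b1, right 2 to d1 — 7 moves in all.
Check: all required cells visited; 7 ≤ 7 moves.

c3, c4, b4, b3, b2, b1, c1, d1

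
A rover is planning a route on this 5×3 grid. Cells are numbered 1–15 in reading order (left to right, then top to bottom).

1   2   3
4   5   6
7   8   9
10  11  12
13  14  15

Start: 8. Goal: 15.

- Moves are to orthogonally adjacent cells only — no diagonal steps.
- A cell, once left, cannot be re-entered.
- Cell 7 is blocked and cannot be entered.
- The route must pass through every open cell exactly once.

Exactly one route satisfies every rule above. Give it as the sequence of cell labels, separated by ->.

8 -> 5 -> 4 -> 1 -> 2 -> 3 -> 6 -> 9 -> 12 -> 11 -> 10 -> 13 -> 14 -> 15

Need to visit all 14 open cells exactly once, starting at 8 and ending at 15.
Route from 8: up 1 to 5, left 1 to 4, up 1 to 1, right 2 to 3, down 3 to 12, left 2 to 10, down 1 to 13, right 2 to 15 — 13 moves in all.
Check: all 14 open cells covered.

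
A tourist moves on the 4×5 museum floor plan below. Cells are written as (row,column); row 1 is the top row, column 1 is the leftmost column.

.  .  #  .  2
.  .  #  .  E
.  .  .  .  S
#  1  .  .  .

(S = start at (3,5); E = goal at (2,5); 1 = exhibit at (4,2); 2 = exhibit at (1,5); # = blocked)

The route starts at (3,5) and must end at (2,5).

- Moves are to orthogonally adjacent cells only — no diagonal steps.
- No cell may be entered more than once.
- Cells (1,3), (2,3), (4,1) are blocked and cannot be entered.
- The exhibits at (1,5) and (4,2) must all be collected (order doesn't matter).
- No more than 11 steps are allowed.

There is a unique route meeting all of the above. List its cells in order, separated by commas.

The 11-move cap with required stops at (1,5), (4,2) leaves no slack for detours.
Route from (3,5): down 1 to (4,5), left 3 to (4,2), up 1 to (3,2), right 2 to (3,4), up 2 to (1,4), right 1 to (1,5), down 1 to (2,5) — 11 moves in all.
Check: all required cells visited; 11 ≤ 11 moves.

(3,5), (4,5), (4,4), (4,3), (4,2), (3,2), (3,3), (3,4), (2,4), (1,4), (1,5), (2,5)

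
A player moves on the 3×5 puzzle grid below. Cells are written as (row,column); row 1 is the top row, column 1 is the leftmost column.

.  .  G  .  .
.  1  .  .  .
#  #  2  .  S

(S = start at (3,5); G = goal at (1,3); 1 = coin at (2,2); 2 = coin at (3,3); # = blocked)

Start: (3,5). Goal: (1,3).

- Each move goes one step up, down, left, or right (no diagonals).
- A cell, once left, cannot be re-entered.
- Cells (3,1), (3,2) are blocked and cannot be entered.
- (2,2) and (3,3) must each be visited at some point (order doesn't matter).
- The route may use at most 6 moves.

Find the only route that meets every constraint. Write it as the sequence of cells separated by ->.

(3,5) -> (3,4) -> (3,3) -> (2,3) -> (2,2) -> (1,2) -> (1,3)

The 6-move cap with required stops at (2,2), (3,3) leaves no slack for detours.
Route from (3,5): 2× left (reaching (3,3)), up to (2,3), left to (2,2), up to (1,2), right to (1,3) — 6 moves in all.
Check: all required cells visited; 6 ≤ 6 moves.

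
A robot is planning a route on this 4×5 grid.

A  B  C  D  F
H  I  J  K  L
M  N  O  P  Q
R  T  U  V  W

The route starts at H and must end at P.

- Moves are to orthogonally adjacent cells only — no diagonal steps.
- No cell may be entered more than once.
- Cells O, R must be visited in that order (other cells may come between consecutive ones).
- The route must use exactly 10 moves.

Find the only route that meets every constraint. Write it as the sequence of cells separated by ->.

H -> I -> J -> O -> N -> M -> R -> T -> U -> V -> P

The waypoints must appear in the order O, R, with no cell reused.
Route from H: right 2 to J, down 1 to O, left 2 to M, down 1 to R, right 3 to V, up 1 to P — 10 moves in all.
Check: order respected (O at step 3, R at step 6); 10 moves as required.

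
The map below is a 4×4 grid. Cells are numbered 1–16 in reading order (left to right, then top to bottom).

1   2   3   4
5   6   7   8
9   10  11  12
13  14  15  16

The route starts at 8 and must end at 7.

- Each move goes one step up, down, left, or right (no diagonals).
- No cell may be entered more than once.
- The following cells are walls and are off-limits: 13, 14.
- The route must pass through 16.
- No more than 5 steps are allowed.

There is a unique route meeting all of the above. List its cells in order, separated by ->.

The budget equals the shortest possible length, so every move has to be on a shortest route through the required cells.
Route from 8: down 2 to 16, left 1 to 15, up 2 to 7 — 5 moves in all.
Check: all required cells visited; 5 ≤ 5 moves.

8 -> 12 -> 16 -> 15 -> 11 -> 7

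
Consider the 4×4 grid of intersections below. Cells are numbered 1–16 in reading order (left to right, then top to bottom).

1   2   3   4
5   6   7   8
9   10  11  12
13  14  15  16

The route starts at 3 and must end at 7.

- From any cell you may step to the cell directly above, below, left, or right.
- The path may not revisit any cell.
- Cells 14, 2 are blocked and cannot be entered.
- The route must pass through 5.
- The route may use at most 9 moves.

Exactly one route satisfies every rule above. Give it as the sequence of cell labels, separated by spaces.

3 4 8 12 11 10 9 5 6 7

Any route must reach 5 and still end at 7 within 9 moves, so the order of the required stops is forced.
Route from 3: right to 4, 2× down (reaching 12), 3× left (reaching 9), up to 5, 2× right (reaching 7) — 9 moves in all.
Check: all required cells visited; 9 ≤ 9 moves.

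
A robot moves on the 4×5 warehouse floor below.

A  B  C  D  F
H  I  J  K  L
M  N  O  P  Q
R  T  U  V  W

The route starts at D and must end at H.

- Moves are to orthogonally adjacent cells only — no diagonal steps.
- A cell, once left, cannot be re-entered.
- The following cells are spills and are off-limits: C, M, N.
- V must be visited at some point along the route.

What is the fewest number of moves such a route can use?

8

Any route passes through V somewhere between D and H. Summing Manhattan distances along the two legs (D → V → H) gives a lower bound of 3 + 5 = 8 moves.
A route of 8 moves achieves this: D → K → P → V → U → O → J → I → H.
Since 8 matches the lower bound, it is optimal.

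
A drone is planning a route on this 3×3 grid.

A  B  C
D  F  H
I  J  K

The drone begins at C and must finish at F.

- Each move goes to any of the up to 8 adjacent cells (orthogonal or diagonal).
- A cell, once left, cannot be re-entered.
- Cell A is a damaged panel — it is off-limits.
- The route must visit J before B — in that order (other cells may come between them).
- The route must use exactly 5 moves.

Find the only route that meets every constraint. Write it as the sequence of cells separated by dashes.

C - H - J - D - B - F

The waypoints must appear in the order J, B, with no cell reused.
Route from C: down to H, down-left to J, up-left to D, up-right to B, down to F — 5 moves in all.
Check: order respected (J at step 2, B at step 4); 5 moves as required.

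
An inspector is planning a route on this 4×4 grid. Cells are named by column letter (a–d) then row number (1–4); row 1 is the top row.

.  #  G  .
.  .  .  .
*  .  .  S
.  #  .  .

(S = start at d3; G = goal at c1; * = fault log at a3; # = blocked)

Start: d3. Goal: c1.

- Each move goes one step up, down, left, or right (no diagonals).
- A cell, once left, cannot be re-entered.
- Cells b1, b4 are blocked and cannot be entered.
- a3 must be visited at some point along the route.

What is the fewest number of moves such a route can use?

Any route passes through a3 somewhere between d3 and c1. Summing Manhattan distances along the two legs (d3 → a3 → c1) gives a lower bound of 3 + 4 = 7 moves.
A route of 7 moves achieves this: d3 → c3 → b3 → a3 → a2 → b2 → c2 → c1.
Since 7 matches the lower bound, it is optimal.

7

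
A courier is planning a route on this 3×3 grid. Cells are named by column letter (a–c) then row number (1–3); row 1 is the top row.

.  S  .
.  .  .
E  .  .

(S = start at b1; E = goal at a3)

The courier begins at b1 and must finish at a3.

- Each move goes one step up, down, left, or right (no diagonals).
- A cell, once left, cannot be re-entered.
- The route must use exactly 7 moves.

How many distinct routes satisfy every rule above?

Need simple routes of exactly 7 moves from b1 to a3 (Manhattan distance 3, so 2 moves are spent on a detour and 2 undoing it).
Enumerating: b1 a1 a2 b2 c2 c3 b3 a3 | b1 c1 c2 c3 b3 b2 a2 a3.
That gives 2 routes.

2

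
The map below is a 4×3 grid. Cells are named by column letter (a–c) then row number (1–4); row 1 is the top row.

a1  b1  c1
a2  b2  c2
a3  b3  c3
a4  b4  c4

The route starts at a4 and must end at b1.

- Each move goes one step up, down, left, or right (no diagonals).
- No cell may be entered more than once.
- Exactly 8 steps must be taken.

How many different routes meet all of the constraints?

11

Need simple routes of exactly 8 moves from a4 to b1 (Manhattan distance 4, so 2 moves are spent on a detour and 2 undoing it).
Branch systematically from the start, pruning whenever the remaining move budget drops below the Manhattan distance to b1 or differs from it in parity. Grouping the completions by first move — via a3: 4; via b4: 7 — and summing: 4 + 7 = 11.
That gives 11 routes.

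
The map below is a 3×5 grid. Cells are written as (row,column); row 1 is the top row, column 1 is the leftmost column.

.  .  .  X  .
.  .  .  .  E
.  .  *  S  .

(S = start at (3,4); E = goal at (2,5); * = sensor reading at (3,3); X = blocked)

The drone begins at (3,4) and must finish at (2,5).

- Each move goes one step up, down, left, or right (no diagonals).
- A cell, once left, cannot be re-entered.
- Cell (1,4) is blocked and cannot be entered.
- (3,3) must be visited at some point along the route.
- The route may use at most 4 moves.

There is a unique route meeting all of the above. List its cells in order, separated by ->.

Any route must reach (3,3) and still end at (2,5) within 4 moves, so the order of the required stops is forced.
Route from (3,4): left 1 to (3,3), up 1 to (2,3), right 2 to (2,5) — 4 moves in all.
Check: all required cells visited; 4 ≤ 4 moves.

(3,4) -> (3,3) -> (2,3) -> (2,4) -> (2,5)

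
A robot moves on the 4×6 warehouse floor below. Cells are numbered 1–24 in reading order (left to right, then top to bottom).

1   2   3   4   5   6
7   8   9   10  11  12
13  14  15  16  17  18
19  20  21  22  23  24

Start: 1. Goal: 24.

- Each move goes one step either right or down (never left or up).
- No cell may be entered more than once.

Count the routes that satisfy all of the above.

56

A right/down-only route from 1 to 24 makes exactly 3 down-moves and 5 right-moves in some order.
With no other constraints that would be C(8,3) = 56 routes.
That gives 56 routes.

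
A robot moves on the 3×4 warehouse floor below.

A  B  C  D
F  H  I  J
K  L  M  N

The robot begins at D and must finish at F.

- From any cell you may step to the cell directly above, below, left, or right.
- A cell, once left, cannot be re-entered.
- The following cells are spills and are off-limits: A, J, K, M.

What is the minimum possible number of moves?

4

The Manhattan distance from D to F is |1−2| + |4−1| = 4, so at least 4 moves are needed.
A route of 4 moves achieves this: D → C → I → H → F.
Since 4 matches the lower bound, it is optimal.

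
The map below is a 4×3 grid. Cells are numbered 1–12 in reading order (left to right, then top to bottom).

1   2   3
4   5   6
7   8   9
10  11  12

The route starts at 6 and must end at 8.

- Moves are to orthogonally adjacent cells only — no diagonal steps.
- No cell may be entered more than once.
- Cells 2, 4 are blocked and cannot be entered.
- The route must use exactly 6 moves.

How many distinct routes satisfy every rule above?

Need simple routes of exactly 6 moves from 6 to 8 (Manhattan distance 2, so 2 moves are spent on a detour and 2 undoing it).
Enumerating: 6 9 12 11 10 7 8.
That gives 1 route.

1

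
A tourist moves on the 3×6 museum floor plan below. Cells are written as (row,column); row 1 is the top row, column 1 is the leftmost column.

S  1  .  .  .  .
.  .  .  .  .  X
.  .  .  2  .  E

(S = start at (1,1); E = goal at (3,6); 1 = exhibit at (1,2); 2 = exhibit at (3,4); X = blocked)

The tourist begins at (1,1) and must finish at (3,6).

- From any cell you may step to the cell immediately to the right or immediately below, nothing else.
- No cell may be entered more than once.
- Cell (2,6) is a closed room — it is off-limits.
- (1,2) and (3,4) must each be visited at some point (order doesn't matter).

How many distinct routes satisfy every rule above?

6

A right/down-only route from (1,1) to (3,6) makes exactly 2 down-moves and 5 right-moves in some order.
With no other constraints that would be C(7,2) = 21 routes.
A monotone route can only reach the required cells in the order (1,2), (3,4), so split there and multiply the segment counts (each segment already excludes blocked cells): (1,1)→(1,2): 1; (1,2)→(3,4): 6; (3,4)→(3,6): 1; product = 6.
That gives 6 routes.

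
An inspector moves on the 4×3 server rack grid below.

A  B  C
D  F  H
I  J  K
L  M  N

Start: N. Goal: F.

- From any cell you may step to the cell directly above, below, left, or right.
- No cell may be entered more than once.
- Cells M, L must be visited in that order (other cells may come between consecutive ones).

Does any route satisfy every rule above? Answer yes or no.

yes

One route that works: N → M → L → I → D → F.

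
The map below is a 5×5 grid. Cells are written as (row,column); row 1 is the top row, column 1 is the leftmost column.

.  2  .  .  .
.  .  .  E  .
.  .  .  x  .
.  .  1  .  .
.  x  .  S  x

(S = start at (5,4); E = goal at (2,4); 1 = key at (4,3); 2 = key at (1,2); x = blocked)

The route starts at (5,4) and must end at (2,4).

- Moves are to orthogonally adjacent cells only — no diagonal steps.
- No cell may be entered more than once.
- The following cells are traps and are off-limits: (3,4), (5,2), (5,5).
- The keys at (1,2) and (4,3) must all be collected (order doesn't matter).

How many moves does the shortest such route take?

Any route passes through (1,2) and (4,3) in some order between (5,4) and (2,4). Summing Manhattan distances along each leg and taking the cheapest ordering ((5,4) → (4,3) → (1,2) → (2,4)) gives a lower bound of 2 + 4 + 3 = 9 moves.
A route of 9 moves achieves this: (5,4) → (4,4) → (4,3) → (3,3) → (2,3) → (2,2) → (1,2) → (1,3) → (1,4) → (2,4).
Since 9 matches the lower bound, it is optimal.

9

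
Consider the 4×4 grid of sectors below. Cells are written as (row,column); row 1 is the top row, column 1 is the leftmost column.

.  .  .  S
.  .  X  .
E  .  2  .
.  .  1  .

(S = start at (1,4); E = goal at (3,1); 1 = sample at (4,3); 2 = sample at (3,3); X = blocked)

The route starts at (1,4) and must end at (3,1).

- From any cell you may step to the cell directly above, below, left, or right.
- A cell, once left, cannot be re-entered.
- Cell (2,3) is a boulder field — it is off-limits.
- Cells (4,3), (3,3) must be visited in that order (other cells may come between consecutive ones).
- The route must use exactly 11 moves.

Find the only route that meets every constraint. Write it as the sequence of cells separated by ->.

The waypoints must appear in the order (4,3), (3,3), with no cell reused.
Route from (1,4): 3× down (reaching (4,4)), left to (4,3), up to (3,3), left to (3,2), 2× up (reaching (1,2)), left to (1,1), 2× down (reaching (3,1)) — 11 moves in all.
Check: order respected (1 at step 4, 2 at step 5); 11 moves as required.

(1,4) -> (2,4) -> (3,4) -> (4,4) -> (4,3) -> (3,3) -> (3,2) -> (2,2) -> (1,2) -> (1,1) -> (2,1) -> (3,1)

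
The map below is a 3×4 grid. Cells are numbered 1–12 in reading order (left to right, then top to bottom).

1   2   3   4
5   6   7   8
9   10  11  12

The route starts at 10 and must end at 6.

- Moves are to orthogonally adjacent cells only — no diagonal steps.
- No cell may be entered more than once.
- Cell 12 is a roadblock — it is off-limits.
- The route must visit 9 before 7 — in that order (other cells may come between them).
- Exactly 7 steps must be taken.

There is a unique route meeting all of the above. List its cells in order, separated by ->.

The waypoints must appear in the order 9, 7, with no cell reused.
Route from 10: left 1 to 9, up 2 to 1, right 2 to 3, down 1 to 7, left 1 to 6 — 7 moves in all.
Check: order respected (9 at step 1, 7 at step 6); 7 moves as required.

10 -> 9 -> 5 -> 1 -> 2 -> 3 -> 7 -> 6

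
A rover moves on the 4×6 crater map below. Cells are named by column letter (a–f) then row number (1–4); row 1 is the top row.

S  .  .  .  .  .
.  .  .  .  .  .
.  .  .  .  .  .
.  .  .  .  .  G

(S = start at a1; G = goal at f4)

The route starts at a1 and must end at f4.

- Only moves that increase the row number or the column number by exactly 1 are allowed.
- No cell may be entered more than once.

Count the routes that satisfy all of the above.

A right/down-only route from a1 to f4 makes exactly 3 down-moves and 5 right-moves in some order.
With no other constraints that would be C(8,3) = 56 routes.
That gives 56 routes.

56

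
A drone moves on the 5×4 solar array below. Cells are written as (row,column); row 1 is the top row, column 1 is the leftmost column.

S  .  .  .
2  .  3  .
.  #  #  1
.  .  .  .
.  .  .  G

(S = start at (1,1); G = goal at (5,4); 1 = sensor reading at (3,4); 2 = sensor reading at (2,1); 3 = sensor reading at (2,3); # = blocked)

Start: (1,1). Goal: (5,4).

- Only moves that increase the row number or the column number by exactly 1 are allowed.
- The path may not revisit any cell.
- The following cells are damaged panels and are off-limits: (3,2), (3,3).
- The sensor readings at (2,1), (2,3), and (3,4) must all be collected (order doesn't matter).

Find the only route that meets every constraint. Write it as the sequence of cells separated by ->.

Moves only go right or down, so the column and row indices never decrease.
Route from (1,1): down to (2,1), 3× right (reaching (2,4)), 3× down (reaching (5,4)) — 7 moves in all.
Check: all required cells visited.

(1,1) -> (2,1) -> (2,2) -> (2,3) -> (2,4) -> (3,4) -> (4,4) -> (5,4)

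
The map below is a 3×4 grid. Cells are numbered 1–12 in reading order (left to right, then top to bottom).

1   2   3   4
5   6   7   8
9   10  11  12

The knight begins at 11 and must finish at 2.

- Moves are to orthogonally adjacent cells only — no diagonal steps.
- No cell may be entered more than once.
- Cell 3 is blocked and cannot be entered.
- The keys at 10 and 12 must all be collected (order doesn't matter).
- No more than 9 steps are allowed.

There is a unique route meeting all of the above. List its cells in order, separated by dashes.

11 - 12 - 8 - 7 - 6 - 10 - 9 - 5 - 1 - 2

Any route must reach 10 and 12 and still end at 2 within 9 moves, so the order of the required stops is forced.
Route from 11: right to 12, up to 8, 2× left (reaching 6), down to 10, left to 9, 2× up (reaching 1), right to 2 — 9 moves in all.
Check: all required cells visited; 9 ≤ 9 moves.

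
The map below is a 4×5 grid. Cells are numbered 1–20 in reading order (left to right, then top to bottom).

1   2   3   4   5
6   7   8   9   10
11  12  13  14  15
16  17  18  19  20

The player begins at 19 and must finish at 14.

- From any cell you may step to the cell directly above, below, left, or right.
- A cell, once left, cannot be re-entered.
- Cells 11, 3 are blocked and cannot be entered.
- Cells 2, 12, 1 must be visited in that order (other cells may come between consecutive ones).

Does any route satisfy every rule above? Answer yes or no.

no

Even ignoring the required order, no revisit-free route from 19 to 14 manages to pass through all of 2, 12, and 1: branching out from 19, every path either misses one of them or, having collected them, can no longer reach 14 without re-entering a cell.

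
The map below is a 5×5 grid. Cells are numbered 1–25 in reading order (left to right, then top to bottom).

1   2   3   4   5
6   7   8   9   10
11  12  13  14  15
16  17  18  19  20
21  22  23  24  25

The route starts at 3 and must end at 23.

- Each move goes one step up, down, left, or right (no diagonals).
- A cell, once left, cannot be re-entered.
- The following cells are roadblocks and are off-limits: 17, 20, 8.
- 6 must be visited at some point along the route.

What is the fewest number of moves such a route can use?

Any route passes through 6 somewhere between 3 and 23. Summing Manhattan distances along the two legs (3 → 6 → 23) gives a lower bound of 3 + 5 = 8 moves.
A route of 8 moves achieves this: 3 → 2 → 7 → 6 → 11 → 16 → 21 → 22 → 23.
Since 8 matches the lower bound, it is optimal.

8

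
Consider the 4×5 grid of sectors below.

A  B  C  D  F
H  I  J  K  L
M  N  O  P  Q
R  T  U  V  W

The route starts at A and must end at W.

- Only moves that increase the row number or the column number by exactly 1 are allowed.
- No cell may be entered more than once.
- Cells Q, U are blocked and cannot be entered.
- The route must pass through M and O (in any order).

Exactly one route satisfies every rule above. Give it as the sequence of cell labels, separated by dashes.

A - H - M - N - O - P - V - W

Moves only go right or down, so the column and row indices never decrease.
Route from A: down 2 to M, right 3 to P, down 1 to V, right 1 to W — 7 moves in all.
Check: all required cells visited.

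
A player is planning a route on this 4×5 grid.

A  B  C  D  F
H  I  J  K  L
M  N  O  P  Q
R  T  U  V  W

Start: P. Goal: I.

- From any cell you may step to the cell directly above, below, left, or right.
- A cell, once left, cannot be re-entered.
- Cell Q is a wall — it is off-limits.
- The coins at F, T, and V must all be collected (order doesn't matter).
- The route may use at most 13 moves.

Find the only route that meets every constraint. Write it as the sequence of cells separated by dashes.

The budget equals the shortest possible length, so every move has to be on a shortest route through the required cells.
Route from P: down to V, 2× left (reaching T), up to N, right to O, up to J, 2× right (reaching L), up to F, 3× left (reaching B), down to I — 13 moves in all.
Check: all required cells visited; 13 ≤ 13 moves.

P - V - U - T - N - O - J - K - L - F - D - C - B - I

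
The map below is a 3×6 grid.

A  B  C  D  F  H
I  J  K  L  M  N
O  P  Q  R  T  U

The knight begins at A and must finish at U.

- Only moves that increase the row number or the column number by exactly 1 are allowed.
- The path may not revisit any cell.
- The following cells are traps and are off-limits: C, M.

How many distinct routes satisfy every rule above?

A right/down-only route from A to U makes exactly 2 down-moves and 5 right-moves in some order.
With no other constraints that would be C(7,2) = 21 routes.
Subtract routes through each blocked cell (inclusion–exclusion for overlaps): − through C: 10 − through M: 10 + through C&M: 6 → 7.
That gives 7 routes.

7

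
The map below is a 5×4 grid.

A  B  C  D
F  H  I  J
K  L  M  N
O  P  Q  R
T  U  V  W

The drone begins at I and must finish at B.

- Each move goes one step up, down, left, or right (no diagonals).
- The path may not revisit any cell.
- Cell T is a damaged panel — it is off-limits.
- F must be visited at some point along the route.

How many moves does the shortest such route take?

4

Any route passes through F somewhere between I and B. Summing Manhattan distances along the two legs (I → F → B) gives a lower bound of 2 + 2 = 4 moves.
A route of 4 moves achieves this: I → H → F → A → B.
Since 4 matches the lower bound, it is optimal.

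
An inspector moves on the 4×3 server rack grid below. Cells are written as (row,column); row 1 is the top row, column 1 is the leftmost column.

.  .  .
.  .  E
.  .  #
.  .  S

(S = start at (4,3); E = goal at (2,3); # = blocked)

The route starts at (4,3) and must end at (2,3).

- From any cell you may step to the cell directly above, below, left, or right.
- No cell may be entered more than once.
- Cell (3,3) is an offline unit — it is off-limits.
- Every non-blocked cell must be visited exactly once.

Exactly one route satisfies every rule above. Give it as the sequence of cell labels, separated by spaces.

Need to visit all 11 open cells exactly once, starting at (4,3) and ending at (2,3).
Cell (1,3) has only two open neighbours ((2,3) and (1,2)), so the path must pass straight through it: one of those is the cell it's entered from and the other is where it exits.
Route from (4,3): left 2 to (4,1), up 1 to (3,1), right 1 to (3,2), up 1 to (2,2), left 1 to (2,1), up 1 to (1,1), right 2 to (1,3), down 1 to (2,3) — 10 moves in all.
Check: all 11 open cells covered.

(4,3) (4,2) (4,1) (3,1) (3,2) (2,2) (2,1) (1,1) (1,2) (1,3) (2,3)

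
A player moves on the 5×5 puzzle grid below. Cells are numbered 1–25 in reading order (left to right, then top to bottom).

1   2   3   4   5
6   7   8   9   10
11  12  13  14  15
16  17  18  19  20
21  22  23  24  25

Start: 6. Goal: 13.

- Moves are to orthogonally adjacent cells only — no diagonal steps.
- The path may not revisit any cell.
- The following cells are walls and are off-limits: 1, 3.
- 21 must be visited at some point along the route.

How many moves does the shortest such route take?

7

Any route passes through 21 somewhere between 6 and 13. Summing Manhattan distances along the two legs (6 → 21 → 13) gives a lower bound of 3 + 4 = 7 moves.
A route of 7 moves achieves this: 6 → 11 → 16 → 21 → 22 → 17 → 12 → 13.
Since 7 matches the lower bound, it is optimal.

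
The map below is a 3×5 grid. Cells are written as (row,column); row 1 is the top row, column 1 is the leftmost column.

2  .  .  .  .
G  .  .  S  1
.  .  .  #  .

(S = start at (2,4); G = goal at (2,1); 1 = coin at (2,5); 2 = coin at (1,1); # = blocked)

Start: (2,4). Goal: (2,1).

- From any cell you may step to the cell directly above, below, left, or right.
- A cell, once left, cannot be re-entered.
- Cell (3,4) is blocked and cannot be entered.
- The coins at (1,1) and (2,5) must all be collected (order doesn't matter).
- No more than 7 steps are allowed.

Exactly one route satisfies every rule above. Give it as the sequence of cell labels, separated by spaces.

The 7-move cap with required stops at (1,1), (2,5) leaves no slack for detours.
Route from (2,4): right to (2,5), up to (1,5), 4× left (reaching (1,1)), down to (2,1) — 7 moves in all.
Check: all required cells visited; 7 ≤ 7 moves.

(2,4) (2,5) (1,5) (1,4) (1,3) (1,2) (1,1) (2,1)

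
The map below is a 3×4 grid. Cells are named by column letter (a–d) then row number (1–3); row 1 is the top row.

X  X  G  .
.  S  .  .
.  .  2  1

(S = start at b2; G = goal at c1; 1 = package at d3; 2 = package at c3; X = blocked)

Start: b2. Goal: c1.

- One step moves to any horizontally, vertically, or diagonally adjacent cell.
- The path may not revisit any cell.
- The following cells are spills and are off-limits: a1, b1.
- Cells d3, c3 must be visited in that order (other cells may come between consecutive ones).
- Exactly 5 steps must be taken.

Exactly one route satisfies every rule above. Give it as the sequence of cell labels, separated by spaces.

b2 c2 d3 c3 d2 c1

The waypoints must appear in the order d3, c3, with no cell reused.
Route from b2: right 1 to c2, down-right 1 to d3, left 1 to c3, up-right 1 to d2, up-left 1 to c1 — 5 moves in all.
Check: order respected (1 at step 2, 2 at step 3); 5 moves as required.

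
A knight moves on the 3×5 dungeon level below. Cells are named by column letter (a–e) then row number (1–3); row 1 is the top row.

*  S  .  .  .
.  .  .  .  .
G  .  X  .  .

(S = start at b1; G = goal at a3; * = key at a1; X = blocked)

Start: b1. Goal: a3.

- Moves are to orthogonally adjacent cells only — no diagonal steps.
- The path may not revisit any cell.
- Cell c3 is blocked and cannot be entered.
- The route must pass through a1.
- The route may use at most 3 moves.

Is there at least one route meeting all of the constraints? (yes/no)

One route that works: b1 → a1 → a2 → a3.

yes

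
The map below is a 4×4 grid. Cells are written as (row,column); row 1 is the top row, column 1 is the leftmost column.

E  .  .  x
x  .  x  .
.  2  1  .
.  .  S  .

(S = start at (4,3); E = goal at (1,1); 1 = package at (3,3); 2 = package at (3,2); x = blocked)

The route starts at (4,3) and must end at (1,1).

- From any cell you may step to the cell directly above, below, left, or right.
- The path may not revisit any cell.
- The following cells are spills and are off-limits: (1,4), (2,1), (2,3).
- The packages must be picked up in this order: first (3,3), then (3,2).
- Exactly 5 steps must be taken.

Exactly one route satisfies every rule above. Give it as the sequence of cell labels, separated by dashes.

The waypoints must appear in the order (3,3), (3,2), with no cell reused.
Route from (4,3): up to (3,3), left to (3,2), 2× up (reaching (1,2)), left to (1,1) — 5 moves in all.
Check: order respected (1 at step 1, 2 at step 2); 5 moves as required.

(4,3) - (3,3) - (3,2) - (2,2) - (1,2) - (1,1)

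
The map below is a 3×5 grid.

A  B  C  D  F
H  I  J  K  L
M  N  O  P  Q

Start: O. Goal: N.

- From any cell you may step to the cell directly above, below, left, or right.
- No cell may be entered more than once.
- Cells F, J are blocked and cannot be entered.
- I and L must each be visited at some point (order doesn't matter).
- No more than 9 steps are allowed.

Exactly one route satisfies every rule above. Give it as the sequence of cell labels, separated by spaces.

O P Q L K D C B I N

Any route must reach I and L and still end at N within 9 moves, so the order of the required stops is forced.
Route from O: 2× right (reaching Q), up to L, left to K, up to D, 2× left (reaching B), 2× down (reaching N) — 9 moves in all.
Check: all required cells visited; 9 ≤ 9 moves.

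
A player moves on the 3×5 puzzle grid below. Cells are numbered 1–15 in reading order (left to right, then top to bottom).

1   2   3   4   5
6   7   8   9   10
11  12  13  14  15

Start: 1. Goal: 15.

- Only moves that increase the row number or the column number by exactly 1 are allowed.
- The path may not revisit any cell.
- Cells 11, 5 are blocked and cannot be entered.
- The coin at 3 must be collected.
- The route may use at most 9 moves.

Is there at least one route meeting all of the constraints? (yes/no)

yes

One route that works: 1 → 2 → 3 → 8 → 13 → 14 → 15.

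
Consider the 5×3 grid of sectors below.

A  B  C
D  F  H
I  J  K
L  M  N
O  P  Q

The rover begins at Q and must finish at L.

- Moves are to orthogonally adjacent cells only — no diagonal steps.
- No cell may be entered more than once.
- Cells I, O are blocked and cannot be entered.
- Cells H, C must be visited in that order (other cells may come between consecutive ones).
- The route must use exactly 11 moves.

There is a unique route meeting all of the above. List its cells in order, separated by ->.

Q -> N -> K -> H -> C -> B -> A -> D -> F -> J -> M -> L

The waypoints must appear in the order H, C, with no cell reused.
Route from Q: up 4 to C, left 2 to A, down 1 to D, right 1 to F, down 2 to M, left 1 to L — 11 moves in all.
Check: order respected (H at step 3, C at step 4); 11 moves as required.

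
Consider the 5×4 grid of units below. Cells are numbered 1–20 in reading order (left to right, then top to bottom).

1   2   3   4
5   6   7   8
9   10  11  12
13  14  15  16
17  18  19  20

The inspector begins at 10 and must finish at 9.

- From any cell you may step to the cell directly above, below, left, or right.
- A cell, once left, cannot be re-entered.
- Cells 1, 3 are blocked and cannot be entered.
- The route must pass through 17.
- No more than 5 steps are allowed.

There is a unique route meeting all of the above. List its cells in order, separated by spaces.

The 5-move cap with required stops at 17 leaves no slack for detours.
Route from 10: down 2 to 18, left 1 to 17, up 2 to 9 — 5 moves in all.
Check: all required cells visited; 5 ≤ 5 moves.

10 14 18 17 13 9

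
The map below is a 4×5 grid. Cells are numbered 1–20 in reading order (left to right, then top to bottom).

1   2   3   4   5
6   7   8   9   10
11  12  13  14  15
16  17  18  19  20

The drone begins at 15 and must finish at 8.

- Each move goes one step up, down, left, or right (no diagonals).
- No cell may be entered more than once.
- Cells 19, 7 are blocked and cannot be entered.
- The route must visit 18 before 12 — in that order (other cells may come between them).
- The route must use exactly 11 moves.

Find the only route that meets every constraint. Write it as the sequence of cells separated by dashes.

The waypoints must appear in the order 18, 12, with no cell reused.
Route from 15: 2× left (reaching 13), down to 18, left to 17, up to 12, left to 11, 2× up (reaching 1), 2× right (reaching 3), down to 8 — 11 moves in all.
Check: order respected (18 at step 3, 12 at step 5); 11 moves as required.

15 - 14 - 13 - 18 - 17 - 12 - 11 - 6 - 1 - 2 - 3 - 8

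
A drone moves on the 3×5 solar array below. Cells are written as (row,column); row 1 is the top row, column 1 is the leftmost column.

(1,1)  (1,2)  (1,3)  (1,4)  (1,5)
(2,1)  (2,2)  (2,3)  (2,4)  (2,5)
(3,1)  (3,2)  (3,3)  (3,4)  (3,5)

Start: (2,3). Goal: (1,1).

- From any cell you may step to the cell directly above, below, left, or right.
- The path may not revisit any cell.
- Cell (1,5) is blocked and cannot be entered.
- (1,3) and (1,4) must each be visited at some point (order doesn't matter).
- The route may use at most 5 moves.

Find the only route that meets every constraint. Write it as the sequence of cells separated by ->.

The 5-move cap with required stops at (1,3), (1,4) leaves no slack for detours.
Route from (2,3): right 1 to (2,4), up 1 to (1,4), left 3 to (1,1) — 5 moves in all.
Check: all required cells visited; 5 ≤ 5 moves.

(2,3) -> (2,4) -> (1,4) -> (1,3) -> (1,2) -> (1,1)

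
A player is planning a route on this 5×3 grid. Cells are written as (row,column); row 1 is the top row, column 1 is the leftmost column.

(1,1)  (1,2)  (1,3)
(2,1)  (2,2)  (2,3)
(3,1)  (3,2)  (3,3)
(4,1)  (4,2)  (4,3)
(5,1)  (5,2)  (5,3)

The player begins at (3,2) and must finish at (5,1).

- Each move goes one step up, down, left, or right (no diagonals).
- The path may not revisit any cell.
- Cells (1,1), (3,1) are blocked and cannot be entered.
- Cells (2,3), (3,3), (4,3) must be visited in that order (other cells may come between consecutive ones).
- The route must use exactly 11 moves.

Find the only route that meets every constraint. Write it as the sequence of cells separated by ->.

(3,2) -> (2,2) -> (1,2) -> (1,3) -> (2,3) -> (3,3) -> (4,3) -> (5,3) -> (5,2) -> (4,2) -> (4,1) -> (5,1)

The waypoints must appear in the order (2,3), (3,3), (4,3), with no cell reused.
Route from (3,2): up 2 to (1,2), right 1 to (1,3), down 4 to (5,3), left 1 to (5,2), up 1 to (4,2), left 1 to (4,1), down 1 to (5,1) — 11 moves in all.
Check: order respected ((2,3) at step 4, (3,3) at step 5, (4,3) at step 6); 11 moves as required.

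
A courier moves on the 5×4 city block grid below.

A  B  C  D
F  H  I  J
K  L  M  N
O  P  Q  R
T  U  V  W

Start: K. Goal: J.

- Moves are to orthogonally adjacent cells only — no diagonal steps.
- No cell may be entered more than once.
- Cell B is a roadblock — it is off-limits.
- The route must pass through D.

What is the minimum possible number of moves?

6

Any route passes through D somewhere between K and J. Summing Manhattan distances along the two legs (K → D → J) gives a lower bound of 5 + 1 = 6 moves.
A route of 6 moves achieves this: K → F → H → I → C → D → J.
Since 6 matches the lower bound, it is optimal.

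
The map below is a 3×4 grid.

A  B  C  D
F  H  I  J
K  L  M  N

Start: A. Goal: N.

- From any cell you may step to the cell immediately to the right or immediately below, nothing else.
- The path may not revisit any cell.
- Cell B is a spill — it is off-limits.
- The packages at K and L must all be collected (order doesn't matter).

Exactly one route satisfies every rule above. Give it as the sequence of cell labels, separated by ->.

Moves only go right or down, so the column and row indices never decrease.
Route from A: down 2 to K, right 3 to N — 5 moves in all.
Check: all required cells visited.

A -> F -> K -> L -> M -> N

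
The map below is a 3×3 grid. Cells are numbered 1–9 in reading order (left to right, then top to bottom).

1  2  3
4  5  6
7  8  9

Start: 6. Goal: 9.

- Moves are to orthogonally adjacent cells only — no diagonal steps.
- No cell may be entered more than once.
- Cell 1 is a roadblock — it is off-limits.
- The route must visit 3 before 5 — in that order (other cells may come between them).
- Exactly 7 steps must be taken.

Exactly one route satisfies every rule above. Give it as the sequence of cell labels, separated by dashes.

6 - 3 - 2 - 5 - 4 - 7 - 8 - 9

The waypoints must appear in the order 3, 5, with no cell reused.
Route from 6: up 1 to 3, left 1 to 2, down 1 to 5, left 1 to 4, down 1 to 7, right 2 to 9 — 7 moves in all.
Check: order respected (3 at step 1, 5 at step 3); 7 moves as required.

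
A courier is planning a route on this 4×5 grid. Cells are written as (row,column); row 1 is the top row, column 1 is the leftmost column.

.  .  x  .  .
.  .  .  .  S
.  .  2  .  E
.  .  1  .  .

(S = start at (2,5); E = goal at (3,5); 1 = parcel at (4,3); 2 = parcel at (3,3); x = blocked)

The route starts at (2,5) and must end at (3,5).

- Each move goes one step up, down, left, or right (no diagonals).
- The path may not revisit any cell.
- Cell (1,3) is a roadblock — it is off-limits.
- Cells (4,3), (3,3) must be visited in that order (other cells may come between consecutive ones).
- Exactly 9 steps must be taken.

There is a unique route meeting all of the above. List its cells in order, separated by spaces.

(2,5) (2,4) (2,3) (2,2) (3,2) (4,2) (4,3) (3,3) (3,4) (3,5)

The waypoints must appear in the order (4,3), (3,3), with no cell reused.
Route from (2,5): 3× left (reaching (2,2)), 2× down (reaching (4,2)), right to (4,3), up to (3,3), 2× right (reaching (3,5)) — 9 moves in all.
Check: order respected (1 at step 6, 2 at step 7); 9 moves as required.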